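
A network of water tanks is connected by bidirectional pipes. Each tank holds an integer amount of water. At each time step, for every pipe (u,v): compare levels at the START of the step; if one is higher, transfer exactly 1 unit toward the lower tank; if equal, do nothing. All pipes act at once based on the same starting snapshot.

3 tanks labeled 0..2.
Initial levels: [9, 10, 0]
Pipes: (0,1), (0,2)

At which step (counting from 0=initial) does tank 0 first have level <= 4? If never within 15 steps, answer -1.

Step 1: flows [1->0,0->2] -> levels [9 9 1]
Step 2: flows [0=1,0->2] -> levels [8 9 2]
Step 3: flows [1->0,0->2] -> levels [8 8 3]
Step 4: flows [0=1,0->2] -> levels [7 8 4]
Step 5: flows [1->0,0->2] -> levels [7 7 5]
Step 6: flows [0=1,0->2] -> levels [6 7 6]
Step 7: flows [1->0,0=2] -> levels [7 6 6]
Step 8: flows [0->1,0->2] -> levels [5 7 7]
Step 9: flows [1->0,2->0] -> levels [7 6 6]
  -> period-2 cycle (repeats step 7); tank 0 never drops to <=4
Tank 0 never reaches <=4 within 15 steps

Answer: -1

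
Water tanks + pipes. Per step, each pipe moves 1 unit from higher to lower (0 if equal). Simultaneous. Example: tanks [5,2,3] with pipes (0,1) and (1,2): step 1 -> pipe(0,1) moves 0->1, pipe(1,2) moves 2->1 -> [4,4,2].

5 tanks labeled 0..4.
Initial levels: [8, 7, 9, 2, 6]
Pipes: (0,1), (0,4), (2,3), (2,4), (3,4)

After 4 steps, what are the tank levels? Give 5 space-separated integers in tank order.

Answer: 8 7 6 6 5

Derivation:
Step 1: flows [0->1,0->4,2->3,2->4,4->3] -> levels [6 8 7 4 7]
Step 2: flows [1->0,4->0,2->3,2=4,4->3] -> levels [8 7 6 6 5]
Step 3: flows [0->1,0->4,2=3,2->4,3->4] -> levels [6 8 5 5 8]
Step 4: flows [1->0,4->0,2=3,4->2,4->3] -> levels [8 7 6 6 5]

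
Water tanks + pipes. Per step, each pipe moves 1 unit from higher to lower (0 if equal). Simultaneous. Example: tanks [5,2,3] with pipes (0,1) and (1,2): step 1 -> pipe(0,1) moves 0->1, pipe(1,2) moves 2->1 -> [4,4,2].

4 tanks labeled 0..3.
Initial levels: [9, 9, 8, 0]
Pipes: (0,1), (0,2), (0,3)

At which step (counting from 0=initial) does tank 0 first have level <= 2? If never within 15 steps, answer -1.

Step 1: flows [0=1,0->2,0->3] -> levels [7 9 9 1]
Step 2: flows [1->0,2->0,0->3] -> levels [8 8 8 2]
Step 3: flows [0=1,0=2,0->3] -> levels [7 8 8 3]
Step 4: flows [1->0,2->0,0->3] -> levels [8 7 7 4]
Step 5: flows [0->1,0->2,0->3] -> levels [5 8 8 5]
Step 6: flows [1->0,2->0,0=3] -> levels [7 7 7 5]
Step 7: flows [0=1,0=2,0->3] -> levels [6 7 7 6]
Step 8: flows [1->0,2->0,0=3] -> levels [8 6 6 6]
Step 9: flows [0->1,0->2,0->3] -> levels [5 7 7 7]
Step 10: flows [1->0,2->0,3->0] -> levels [8 6 6 6]
  -> period-2 cycle (repeats step 8); tank 0 never drops to <=2
Tank 0 never reaches <=2 within 15 steps

Answer: -1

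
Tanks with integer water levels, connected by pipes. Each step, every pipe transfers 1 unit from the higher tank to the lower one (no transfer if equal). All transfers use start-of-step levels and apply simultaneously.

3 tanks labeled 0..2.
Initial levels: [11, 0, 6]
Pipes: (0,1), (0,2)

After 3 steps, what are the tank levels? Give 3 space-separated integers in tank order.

Answer: 7 3 7

Derivation:
Step 1: flows [0->1,0->2] -> levels [9 1 7]
Step 2: flows [0->1,0->2] -> levels [7 2 8]
Step 3: flows [0->1,2->0] -> levels [7 3 7]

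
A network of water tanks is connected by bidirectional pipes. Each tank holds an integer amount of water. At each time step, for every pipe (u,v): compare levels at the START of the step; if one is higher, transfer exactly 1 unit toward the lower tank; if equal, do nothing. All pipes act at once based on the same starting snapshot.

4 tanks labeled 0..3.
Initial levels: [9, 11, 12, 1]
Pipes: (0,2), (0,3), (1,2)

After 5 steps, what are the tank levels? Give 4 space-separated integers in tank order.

Answer: 8 9 10 6

Derivation:
Step 1: flows [2->0,0->3,2->1] -> levels [9 12 10 2]
Step 2: flows [2->0,0->3,1->2] -> levels [9 11 10 3]
Step 3: flows [2->0,0->3,1->2] -> levels [9 10 10 4]
Step 4: flows [2->0,0->3,1=2] -> levels [9 10 9 5]
Step 5: flows [0=2,0->3,1->2] -> levels [8 9 10 6]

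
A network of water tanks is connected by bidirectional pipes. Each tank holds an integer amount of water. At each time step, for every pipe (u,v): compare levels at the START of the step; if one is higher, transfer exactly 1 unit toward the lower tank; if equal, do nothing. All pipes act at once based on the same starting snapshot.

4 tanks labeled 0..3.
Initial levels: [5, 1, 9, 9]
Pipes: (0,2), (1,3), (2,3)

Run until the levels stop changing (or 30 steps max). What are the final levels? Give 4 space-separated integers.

Step 1: flows [2->0,3->1,2=3] -> levels [6 2 8 8]
Step 2: flows [2->0,3->1,2=3] -> levels [7 3 7 7]
Step 3: flows [0=2,3->1,2=3] -> levels [7 4 7 6]
Step 4: flows [0=2,3->1,2->3] -> levels [7 5 6 6]
Step 5: flows [0->2,3->1,2=3] -> levels [6 6 7 5]
Step 6: flows [2->0,1->3,2->3] -> levels [7 5 5 7]
Step 7: flows [0->2,3->1,3->2] -> levels [6 6 7 5]
  -> period-2 cycle: step 7 state = step 5 state; never stabilizes
  -> state at step 30: (30-5) mod 2 = 1, same as step 6 -> [7 5 5 7]

Answer: 7 5 5 7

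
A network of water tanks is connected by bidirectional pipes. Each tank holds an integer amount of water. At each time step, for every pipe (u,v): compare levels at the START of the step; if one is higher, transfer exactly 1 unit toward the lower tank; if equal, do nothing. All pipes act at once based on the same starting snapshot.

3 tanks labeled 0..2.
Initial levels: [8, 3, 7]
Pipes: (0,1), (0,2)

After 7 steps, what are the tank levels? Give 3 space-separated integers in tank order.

Step 1: flows [0->1,0->2] -> levels [6 4 8]
Step 2: flows [0->1,2->0] -> levels [6 5 7]
Step 3: flows [0->1,2->0] -> levels [6 6 6]
Step 4: flows [0=1,0=2] -> levels [6 6 6]
  -> stable; steps 5..7 unchanged -> [6 6 6]

Answer: 6 6 6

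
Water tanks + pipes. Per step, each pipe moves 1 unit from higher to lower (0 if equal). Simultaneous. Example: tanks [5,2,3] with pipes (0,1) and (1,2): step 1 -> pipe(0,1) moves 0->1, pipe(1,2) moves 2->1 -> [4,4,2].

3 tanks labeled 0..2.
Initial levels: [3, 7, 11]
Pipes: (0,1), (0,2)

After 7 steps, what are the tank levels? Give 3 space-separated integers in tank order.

Answer: 7 7 7

Derivation:
Step 1: flows [1->0,2->0] -> levels [5 6 10]
Step 2: flows [1->0,2->0] -> levels [7 5 9]
Step 3: flows [0->1,2->0] -> levels [7 6 8]
Step 4: flows [0->1,2->0] -> levels [7 7 7]
Step 5: flows [0=1,0=2] -> levels [7 7 7]
  -> stable; steps 6..7 unchanged -> [7 7 7]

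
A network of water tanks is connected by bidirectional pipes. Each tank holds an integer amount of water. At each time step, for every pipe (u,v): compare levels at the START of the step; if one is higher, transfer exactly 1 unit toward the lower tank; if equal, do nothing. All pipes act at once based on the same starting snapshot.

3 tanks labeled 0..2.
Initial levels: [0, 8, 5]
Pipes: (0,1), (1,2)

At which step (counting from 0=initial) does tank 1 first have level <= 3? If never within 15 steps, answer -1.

Answer: 6

Derivation:
Step 1: flows [1->0,1->2] -> levels [1 6 6]
Step 2: flows [1->0,1=2] -> levels [2 5 6]
Step 3: flows [1->0,2->1] -> levels [3 5 5]
Step 4: flows [1->0,1=2] -> levels [4 4 5]
Step 5: flows [0=1,2->1] -> levels [4 5 4]
Step 6: flows [1->0,1->2] -> levels [5 3 5]
Tank 1 first reaches <=3 at step 6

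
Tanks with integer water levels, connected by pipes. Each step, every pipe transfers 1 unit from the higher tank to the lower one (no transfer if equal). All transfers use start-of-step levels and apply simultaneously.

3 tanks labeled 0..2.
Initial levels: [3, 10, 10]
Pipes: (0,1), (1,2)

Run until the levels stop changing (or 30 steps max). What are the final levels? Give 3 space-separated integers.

Answer: 7 9 7

Derivation:
Step 1: flows [1->0,1=2] -> levels [4 9 10]
Step 2: flows [1->0,2->1] -> levels [5 9 9]
Step 3: flows [1->0,1=2] -> levels [6 8 9]
Step 4: flows [1->0,2->1] -> levels [7 8 8]
Step 5: flows [1->0,1=2] -> levels [8 7 8]
Step 6: flows [0->1,2->1] -> levels [7 9 7]
Step 7: flows [1->0,1->2] -> levels [8 7 8]
  -> period-2 cycle: step 7 state = step 5 state; never stabilizes
  -> state at step 30: (30-5) mod 2 = 1, same as step 6 -> [7 9 7]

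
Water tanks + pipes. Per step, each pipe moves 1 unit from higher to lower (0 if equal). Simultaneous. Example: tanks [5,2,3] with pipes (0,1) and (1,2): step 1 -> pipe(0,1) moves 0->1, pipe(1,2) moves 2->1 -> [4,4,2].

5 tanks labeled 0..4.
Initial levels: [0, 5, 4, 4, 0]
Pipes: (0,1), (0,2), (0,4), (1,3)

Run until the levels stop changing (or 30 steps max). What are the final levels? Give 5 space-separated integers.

Step 1: flows [1->0,2->0,0=4,1->3] -> levels [2 3 3 5 0]
Step 2: flows [1->0,2->0,0->4,3->1] -> levels [3 3 2 4 1]
Step 3: flows [0=1,0->2,0->4,3->1] -> levels [1 4 3 3 2]
Step 4: flows [1->0,2->0,4->0,1->3] -> levels [4 2 2 4 1]
Step 5: flows [0->1,0->2,0->4,3->1] -> levels [1 4 3 3 2]
  -> period-2 cycle: step 5 state = step 3 state; never stabilizes
  -> state at step 30: (30-3) mod 2 = 1, same as step 4 -> [4 2 2 4 1]

Answer: 4 2 2 4 1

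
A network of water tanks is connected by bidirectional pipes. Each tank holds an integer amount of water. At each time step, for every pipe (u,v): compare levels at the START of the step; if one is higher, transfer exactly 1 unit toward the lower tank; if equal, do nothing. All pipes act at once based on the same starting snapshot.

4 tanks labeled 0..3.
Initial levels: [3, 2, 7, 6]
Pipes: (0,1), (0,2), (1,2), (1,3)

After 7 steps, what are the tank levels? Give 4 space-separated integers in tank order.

Step 1: flows [0->1,2->0,2->1,3->1] -> levels [3 5 5 5]
Step 2: flows [1->0,2->0,1=2,1=3] -> levels [5 4 4 5]
Step 3: flows [0->1,0->2,1=2,3->1] -> levels [3 6 5 4]
Step 4: flows [1->0,2->0,1->2,1->3] -> levels [5 3 5 5]
Step 5: flows [0->1,0=2,2->1,3->1] -> levels [4 6 4 4]
Step 6: flows [1->0,0=2,1->2,1->3] -> levels [5 3 5 5]
  -> period-2 cycle: step 6 state = step 4 state
  -> state at step 7: (7-4) mod 2 = 1, same as step 5 -> [4 6 4 4]

Answer: 4 6 4 4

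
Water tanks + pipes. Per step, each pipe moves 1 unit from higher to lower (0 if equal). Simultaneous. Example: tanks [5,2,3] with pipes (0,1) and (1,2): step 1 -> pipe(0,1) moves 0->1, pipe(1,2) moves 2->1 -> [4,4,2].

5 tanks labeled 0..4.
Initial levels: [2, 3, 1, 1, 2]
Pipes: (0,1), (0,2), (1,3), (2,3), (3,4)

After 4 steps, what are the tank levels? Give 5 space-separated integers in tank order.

Answer: 1 3 3 0 2

Derivation:
Step 1: flows [1->0,0->2,1->3,2=3,4->3] -> levels [2 1 2 3 1]
Step 2: flows [0->1,0=2,3->1,3->2,3->4] -> levels [1 3 3 0 2]
Step 3: flows [1->0,2->0,1->3,2->3,4->3] -> levels [3 1 1 3 1]
Step 4: flows [0->1,0->2,3->1,3->2,3->4] -> levels [1 3 3 0 2]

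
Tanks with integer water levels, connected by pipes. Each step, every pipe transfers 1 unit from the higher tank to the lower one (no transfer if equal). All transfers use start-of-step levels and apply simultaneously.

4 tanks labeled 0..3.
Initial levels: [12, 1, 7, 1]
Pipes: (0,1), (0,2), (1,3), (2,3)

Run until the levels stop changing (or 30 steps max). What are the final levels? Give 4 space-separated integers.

Step 1: flows [0->1,0->2,1=3,2->3] -> levels [10 2 7 2]
Step 2: flows [0->1,0->2,1=3,2->3] -> levels [8 3 7 3]
Step 3: flows [0->1,0->2,1=3,2->3] -> levels [6 4 7 4]
Step 4: flows [0->1,2->0,1=3,2->3] -> levels [6 5 5 5]
Step 5: flows [0->1,0->2,1=3,2=3] -> levels [4 6 6 5]
Step 6: flows [1->0,2->0,1->3,2->3] -> levels [6 4 4 7]
Step 7: flows [0->1,0->2,3->1,3->2] -> levels [4 6 6 5]
  -> period-2 cycle: step 7 state = step 5 state; never stabilizes
  -> state at step 30: (30-5) mod 2 = 1, same as step 6 -> [6 4 4 7]

Answer: 6 4 4 7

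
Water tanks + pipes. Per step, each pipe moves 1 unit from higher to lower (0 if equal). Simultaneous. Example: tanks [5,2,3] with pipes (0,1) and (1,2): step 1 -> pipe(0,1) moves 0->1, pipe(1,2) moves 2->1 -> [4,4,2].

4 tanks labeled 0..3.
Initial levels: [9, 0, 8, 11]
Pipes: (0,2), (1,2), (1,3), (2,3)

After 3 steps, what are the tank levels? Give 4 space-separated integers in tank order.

Step 1: flows [0->2,2->1,3->1,3->2] -> levels [8 2 9 9]
Step 2: flows [2->0,2->1,3->1,2=3] -> levels [9 4 7 8]
Step 3: flows [0->2,2->1,3->1,3->2] -> levels [8 6 8 6]

Answer: 8 6 8 6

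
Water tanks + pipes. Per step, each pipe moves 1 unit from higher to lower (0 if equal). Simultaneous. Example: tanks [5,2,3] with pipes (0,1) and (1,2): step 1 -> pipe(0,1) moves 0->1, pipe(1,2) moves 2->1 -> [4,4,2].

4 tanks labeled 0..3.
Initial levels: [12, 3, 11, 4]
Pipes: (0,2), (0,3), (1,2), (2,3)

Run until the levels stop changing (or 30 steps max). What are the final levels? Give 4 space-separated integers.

Step 1: flows [0->2,0->3,2->1,2->3] -> levels [10 4 10 6]
Step 2: flows [0=2,0->3,2->1,2->3] -> levels [9 5 8 8]
Step 3: flows [0->2,0->3,2->1,2=3] -> levels [7 6 8 9]
Step 4: flows [2->0,3->0,2->1,3->2] -> levels [9 7 7 7]
Step 5: flows [0->2,0->3,1=2,2=3] -> levels [7 7 8 8]
Step 6: flows [2->0,3->0,2->1,2=3] -> levels [9 8 6 7]
Step 7: flows [0->2,0->3,1->2,3->2] -> levels [7 7 9 7]
Step 8: flows [2->0,0=3,2->1,2->3] -> levels [8 8 6 8]
Step 9: flows [0->2,0=3,1->2,3->2] -> levels [7 7 9 7]
  -> period-2 cycle: step 9 state = step 7 state; never stabilizes
  -> state at step 30: (30-7) mod 2 = 1, same as step 8 -> [8 8 6 8]

Answer: 8 8 6 8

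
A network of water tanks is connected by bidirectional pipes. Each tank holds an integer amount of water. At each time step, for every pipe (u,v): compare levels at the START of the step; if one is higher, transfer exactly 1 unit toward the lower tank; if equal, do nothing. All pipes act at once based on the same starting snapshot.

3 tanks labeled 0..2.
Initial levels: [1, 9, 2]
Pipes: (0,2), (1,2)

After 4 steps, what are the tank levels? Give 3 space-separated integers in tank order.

Answer: 3 5 4

Derivation:
Step 1: flows [2->0,1->2] -> levels [2 8 2]
Step 2: flows [0=2,1->2] -> levels [2 7 3]
Step 3: flows [2->0,1->2] -> levels [3 6 3]
Step 4: flows [0=2,1->2] -> levels [3 5 4]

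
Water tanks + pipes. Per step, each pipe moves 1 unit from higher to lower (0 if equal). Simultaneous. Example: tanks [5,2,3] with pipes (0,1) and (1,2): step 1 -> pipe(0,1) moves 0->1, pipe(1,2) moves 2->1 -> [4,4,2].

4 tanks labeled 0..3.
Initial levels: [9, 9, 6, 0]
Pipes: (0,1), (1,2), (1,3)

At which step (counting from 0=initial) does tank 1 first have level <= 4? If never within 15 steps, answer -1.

Answer: 6

Derivation:
Step 1: flows [0=1,1->2,1->3] -> levels [9 7 7 1]
Step 2: flows [0->1,1=2,1->3] -> levels [8 7 7 2]
Step 3: flows [0->1,1=2,1->3] -> levels [7 7 7 3]
Step 4: flows [0=1,1=2,1->3] -> levels [7 6 7 4]
Step 5: flows [0->1,2->1,1->3] -> levels [6 7 6 5]
Step 6: flows [1->0,1->2,1->3] -> levels [7 4 7 6]
Tank 1 first reaches <=4 at step 6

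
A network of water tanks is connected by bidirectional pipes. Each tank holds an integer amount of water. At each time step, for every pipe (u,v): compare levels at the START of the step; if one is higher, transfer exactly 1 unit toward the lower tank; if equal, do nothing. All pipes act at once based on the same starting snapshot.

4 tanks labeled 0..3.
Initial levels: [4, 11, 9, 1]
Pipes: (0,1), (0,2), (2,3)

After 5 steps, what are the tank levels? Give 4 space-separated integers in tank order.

Answer: 7 7 6 5

Derivation:
Step 1: flows [1->0,2->0,2->3] -> levels [6 10 7 2]
Step 2: flows [1->0,2->0,2->3] -> levels [8 9 5 3]
Step 3: flows [1->0,0->2,2->3] -> levels [8 8 5 4]
Step 4: flows [0=1,0->2,2->3] -> levels [7 8 5 5]
Step 5: flows [1->0,0->2,2=3] -> levels [7 7 6 5]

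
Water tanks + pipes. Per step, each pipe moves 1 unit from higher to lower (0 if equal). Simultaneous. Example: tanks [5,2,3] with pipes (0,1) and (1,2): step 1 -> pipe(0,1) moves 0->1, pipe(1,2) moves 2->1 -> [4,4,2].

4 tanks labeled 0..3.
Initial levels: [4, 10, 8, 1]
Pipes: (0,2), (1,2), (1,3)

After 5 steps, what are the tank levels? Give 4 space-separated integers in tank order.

Step 1: flows [2->0,1->2,1->3] -> levels [5 8 8 2]
Step 2: flows [2->0,1=2,1->3] -> levels [6 7 7 3]
Step 3: flows [2->0,1=2,1->3] -> levels [7 6 6 4]
Step 4: flows [0->2,1=2,1->3] -> levels [6 5 7 5]
Step 5: flows [2->0,2->1,1=3] -> levels [7 6 5 5]

Answer: 7 6 5 5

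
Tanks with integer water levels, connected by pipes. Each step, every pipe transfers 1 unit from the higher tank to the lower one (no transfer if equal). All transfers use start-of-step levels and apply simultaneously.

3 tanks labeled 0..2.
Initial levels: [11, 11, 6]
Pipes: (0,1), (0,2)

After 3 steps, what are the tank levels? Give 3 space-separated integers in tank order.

Step 1: flows [0=1,0->2] -> levels [10 11 7]
Step 2: flows [1->0,0->2] -> levels [10 10 8]
Step 3: flows [0=1,0->2] -> levels [9 10 9]

Answer: 9 10 9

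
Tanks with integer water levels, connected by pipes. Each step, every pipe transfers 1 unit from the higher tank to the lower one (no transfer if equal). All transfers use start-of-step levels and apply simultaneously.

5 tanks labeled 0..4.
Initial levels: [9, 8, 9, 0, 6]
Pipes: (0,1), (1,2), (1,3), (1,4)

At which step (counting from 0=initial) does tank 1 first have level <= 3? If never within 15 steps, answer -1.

Step 1: flows [0->1,2->1,1->3,1->4] -> levels [8 8 8 1 7]
Step 2: flows [0=1,1=2,1->3,1->4] -> levels [8 6 8 2 8]
Step 3: flows [0->1,2->1,1->3,4->1] -> levels [7 8 7 3 7]
Step 4: flows [1->0,1->2,1->3,1->4] -> levels [8 4 8 4 8]
Step 5: flows [0->1,2->1,1=3,4->1] -> levels [7 7 7 4 7]
Step 6: flows [0=1,1=2,1->3,1=4] -> levels [7 6 7 5 7]
Step 7: flows [0->1,2->1,1->3,4->1] -> levels [6 8 6 6 6]
Step 8: flows [1->0,1->2,1->3,1->4] -> levels [7 4 7 7 7]
Step 9: flows [0->1,2->1,3->1,4->1] -> levels [6 8 6 6 6]
  -> period-2 cycle (repeats step 7); tank 1 never drops to <=3
Tank 1 never reaches <=3 within 15 steps

Answer: -1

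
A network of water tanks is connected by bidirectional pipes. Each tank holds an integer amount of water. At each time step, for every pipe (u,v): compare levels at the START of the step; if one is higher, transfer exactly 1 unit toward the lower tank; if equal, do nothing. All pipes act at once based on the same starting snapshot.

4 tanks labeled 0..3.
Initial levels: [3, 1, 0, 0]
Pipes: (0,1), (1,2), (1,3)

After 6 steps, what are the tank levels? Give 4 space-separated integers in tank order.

Step 1: flows [0->1,1->2,1->3] -> levels [2 0 1 1]
Step 2: flows [0->1,2->1,3->1] -> levels [1 3 0 0]
Step 3: flows [1->0,1->2,1->3] -> levels [2 0 1 1]
  -> period-2 cycle: step 3 state = step 1 state
  -> state at step 6: (6-1) mod 2 = 1, same as step 2 -> [1 3 0 0]

Answer: 1 3 0 0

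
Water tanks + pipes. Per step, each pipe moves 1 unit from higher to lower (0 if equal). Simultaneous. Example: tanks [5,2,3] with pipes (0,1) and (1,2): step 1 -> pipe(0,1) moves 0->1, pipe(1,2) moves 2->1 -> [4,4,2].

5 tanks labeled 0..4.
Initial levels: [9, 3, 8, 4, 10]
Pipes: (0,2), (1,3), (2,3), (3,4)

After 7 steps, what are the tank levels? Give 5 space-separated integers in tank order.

Answer: 7 6 6 9 6

Derivation:
Step 1: flows [0->2,3->1,2->3,4->3] -> levels [8 4 8 5 9]
Step 2: flows [0=2,3->1,2->3,4->3] -> levels [8 5 7 6 8]
Step 3: flows [0->2,3->1,2->3,4->3] -> levels [7 6 7 7 7]
Step 4: flows [0=2,3->1,2=3,3=4] -> levels [7 7 7 6 7]
Step 5: flows [0=2,1->3,2->3,4->3] -> levels [7 6 6 9 6]
Step 6: flows [0->2,3->1,3->2,3->4] -> levels [6 7 8 6 7]
Step 7: flows [2->0,1->3,2->3,4->3] -> levels [7 6 6 9 6]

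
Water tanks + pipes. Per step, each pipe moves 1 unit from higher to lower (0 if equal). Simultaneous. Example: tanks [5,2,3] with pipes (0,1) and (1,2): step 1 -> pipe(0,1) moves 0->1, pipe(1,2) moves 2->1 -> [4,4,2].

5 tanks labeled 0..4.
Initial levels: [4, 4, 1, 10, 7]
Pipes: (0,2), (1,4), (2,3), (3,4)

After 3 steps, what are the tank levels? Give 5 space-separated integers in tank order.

Step 1: flows [0->2,4->1,3->2,3->4] -> levels [3 5 3 8 7]
Step 2: flows [0=2,4->1,3->2,3->4] -> levels [3 6 4 6 7]
Step 3: flows [2->0,4->1,3->2,4->3] -> levels [4 7 4 6 5]

Answer: 4 7 4 6 5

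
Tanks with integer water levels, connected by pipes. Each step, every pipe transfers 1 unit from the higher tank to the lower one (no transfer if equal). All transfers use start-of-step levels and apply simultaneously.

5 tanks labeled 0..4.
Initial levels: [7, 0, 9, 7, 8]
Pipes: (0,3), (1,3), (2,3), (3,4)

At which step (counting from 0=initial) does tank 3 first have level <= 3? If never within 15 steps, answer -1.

Step 1: flows [0=3,3->1,2->3,4->3] -> levels [7 1 8 8 7]
Step 2: flows [3->0,3->1,2=3,3->4] -> levels [8 2 8 5 8]
Step 3: flows [0->3,3->1,2->3,4->3] -> levels [7 3 7 7 7]
Step 4: flows [0=3,3->1,2=3,3=4] -> levels [7 4 7 6 7]
Step 5: flows [0->3,3->1,2->3,4->3] -> levels [6 5 6 8 6]
Step 6: flows [3->0,3->1,3->2,3->4] -> levels [7 6 7 4 7]
Step 7: flows [0->3,1->3,2->3,4->3] -> levels [6 5 6 8 6]
  -> period-2 cycle (repeats step 5); tank 3 never drops to <=3
Tank 3 never reaches <=3 within 15 steps

Answer: -1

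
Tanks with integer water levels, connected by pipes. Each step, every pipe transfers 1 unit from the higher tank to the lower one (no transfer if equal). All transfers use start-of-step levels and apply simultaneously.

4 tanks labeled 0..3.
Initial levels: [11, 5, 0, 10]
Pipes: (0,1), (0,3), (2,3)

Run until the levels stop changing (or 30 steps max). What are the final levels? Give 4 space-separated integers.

Answer: 8 6 7 5

Derivation:
Step 1: flows [0->1,0->3,3->2] -> levels [9 6 1 10]
Step 2: flows [0->1,3->0,3->2] -> levels [9 7 2 8]
Step 3: flows [0->1,0->3,3->2] -> levels [7 8 3 8]
Step 4: flows [1->0,3->0,3->2] -> levels [9 7 4 6]
Step 5: flows [0->1,0->3,3->2] -> levels [7 8 5 6]
Step 6: flows [1->0,0->3,3->2] -> levels [7 7 6 6]
Step 7: flows [0=1,0->3,2=3] -> levels [6 7 6 7]
Step 8: flows [1->0,3->0,3->2] -> levels [8 6 7 5]
Step 9: flows [0->1,0->3,2->3] -> levels [6 7 6 7]
  -> period-2 cycle: step 9 state = step 7 state; never stabilizes
  -> state at step 30: (30-7) mod 2 = 1, same as step 8 -> [8 6 7 5]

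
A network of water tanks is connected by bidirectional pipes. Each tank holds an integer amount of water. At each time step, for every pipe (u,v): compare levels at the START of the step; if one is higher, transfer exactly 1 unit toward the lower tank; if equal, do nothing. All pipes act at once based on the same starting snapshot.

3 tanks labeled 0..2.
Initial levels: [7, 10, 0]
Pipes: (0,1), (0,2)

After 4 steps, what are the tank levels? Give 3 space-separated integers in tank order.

Answer: 6 7 4

Derivation:
Step 1: flows [1->0,0->2] -> levels [7 9 1]
Step 2: flows [1->0,0->2] -> levels [7 8 2]
Step 3: flows [1->0,0->2] -> levels [7 7 3]
Step 4: flows [0=1,0->2] -> levels [6 7 4]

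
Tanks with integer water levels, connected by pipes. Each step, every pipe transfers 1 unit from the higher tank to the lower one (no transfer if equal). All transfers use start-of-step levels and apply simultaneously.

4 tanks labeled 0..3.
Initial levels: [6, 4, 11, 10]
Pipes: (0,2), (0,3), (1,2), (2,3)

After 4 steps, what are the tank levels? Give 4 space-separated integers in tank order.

Answer: 9 8 7 7

Derivation:
Step 1: flows [2->0,3->0,2->1,2->3] -> levels [8 5 8 10]
Step 2: flows [0=2,3->0,2->1,3->2] -> levels [9 6 8 8]
Step 3: flows [0->2,0->3,2->1,2=3] -> levels [7 7 8 9]
Step 4: flows [2->0,3->0,2->1,3->2] -> levels [9 8 7 7]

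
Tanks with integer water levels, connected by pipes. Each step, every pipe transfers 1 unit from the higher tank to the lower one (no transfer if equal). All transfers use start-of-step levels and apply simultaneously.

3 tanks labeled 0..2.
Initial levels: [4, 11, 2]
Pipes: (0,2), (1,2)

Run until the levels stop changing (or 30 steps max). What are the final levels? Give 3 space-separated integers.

Answer: 6 6 5

Derivation:
Step 1: flows [0->2,1->2] -> levels [3 10 4]
Step 2: flows [2->0,1->2] -> levels [4 9 4]
Step 3: flows [0=2,1->2] -> levels [4 8 5]
Step 4: flows [2->0,1->2] -> levels [5 7 5]
Step 5: flows [0=2,1->2] -> levels [5 6 6]
Step 6: flows [2->0,1=2] -> levels [6 6 5]
Step 7: flows [0->2,1->2] -> levels [5 5 7]
Step 8: flows [2->0,2->1] -> levels [6 6 5]
  -> period-2 cycle: step 8 state = step 6 state; never stabilizes
  -> state at step 30: (30-6) mod 2 = 0, same as step 6 -> [6 6 5]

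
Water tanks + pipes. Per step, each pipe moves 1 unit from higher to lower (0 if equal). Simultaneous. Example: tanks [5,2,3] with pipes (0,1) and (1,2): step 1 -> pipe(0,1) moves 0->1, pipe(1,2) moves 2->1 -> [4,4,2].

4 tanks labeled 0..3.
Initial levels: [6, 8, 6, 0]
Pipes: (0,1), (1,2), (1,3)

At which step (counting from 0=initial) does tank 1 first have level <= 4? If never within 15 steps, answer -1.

Step 1: flows [1->0,1->2,1->3] -> levels [7 5 7 1]
Step 2: flows [0->1,2->1,1->3] -> levels [6 6 6 2]
Step 3: flows [0=1,1=2,1->3] -> levels [6 5 6 3]
Step 4: flows [0->1,2->1,1->3] -> levels [5 6 5 4]
Step 5: flows [1->0,1->2,1->3] -> levels [6 3 6 5]
Tank 1 first reaches <=4 at step 5

Answer: 5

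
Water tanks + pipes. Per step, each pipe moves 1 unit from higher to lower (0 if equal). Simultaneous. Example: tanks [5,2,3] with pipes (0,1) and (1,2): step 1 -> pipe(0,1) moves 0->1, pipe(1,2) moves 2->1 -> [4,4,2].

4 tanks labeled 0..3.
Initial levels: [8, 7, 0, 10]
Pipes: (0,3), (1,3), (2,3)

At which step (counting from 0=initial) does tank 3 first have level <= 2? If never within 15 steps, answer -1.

Answer: -1

Derivation:
Step 1: flows [3->0,3->1,3->2] -> levels [9 8 1 7]
Step 2: flows [0->3,1->3,3->2] -> levels [8 7 2 8]
Step 3: flows [0=3,3->1,3->2] -> levels [8 8 3 6]
Step 4: flows [0->3,1->3,3->2] -> levels [7 7 4 7]
Step 5: flows [0=3,1=3,3->2] -> levels [7 7 5 6]
Step 6: flows [0->3,1->3,3->2] -> levels [6 6 6 7]
Step 7: flows [3->0,3->1,3->2] -> levels [7 7 7 4]
Step 8: flows [0->3,1->3,2->3] -> levels [6 6 6 7]
  -> period-2 cycle (repeats step 6); tank 3 never drops to <=2
Tank 3 never reaches <=2 within 15 steps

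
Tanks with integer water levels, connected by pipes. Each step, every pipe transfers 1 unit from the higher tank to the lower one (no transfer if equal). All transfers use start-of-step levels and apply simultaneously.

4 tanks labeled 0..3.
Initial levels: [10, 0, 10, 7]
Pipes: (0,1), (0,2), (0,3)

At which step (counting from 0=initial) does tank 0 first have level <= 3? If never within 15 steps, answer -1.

Step 1: flows [0->1,0=2,0->3] -> levels [8 1 10 8]
Step 2: flows [0->1,2->0,0=3] -> levels [8 2 9 8]
Step 3: flows [0->1,2->0,0=3] -> levels [8 3 8 8]
Step 4: flows [0->1,0=2,0=3] -> levels [7 4 8 8]
Step 5: flows [0->1,2->0,3->0] -> levels [8 5 7 7]
Step 6: flows [0->1,0->2,0->3] -> levels [5 6 8 8]
Step 7: flows [1->0,2->0,3->0] -> levels [8 5 7 7]
  -> period-2 cycle (repeats step 5); tank 0 never drops to <=3
Tank 0 never reaches <=3 within 15 steps

Answer: -1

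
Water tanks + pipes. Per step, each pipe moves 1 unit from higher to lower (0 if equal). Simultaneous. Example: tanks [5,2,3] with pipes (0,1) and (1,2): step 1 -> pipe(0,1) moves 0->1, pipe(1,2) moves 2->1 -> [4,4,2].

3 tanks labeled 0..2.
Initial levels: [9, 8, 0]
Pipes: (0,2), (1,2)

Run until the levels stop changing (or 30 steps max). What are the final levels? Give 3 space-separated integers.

Step 1: flows [0->2,1->2] -> levels [8 7 2]
Step 2: flows [0->2,1->2] -> levels [7 6 4]
Step 3: flows [0->2,1->2] -> levels [6 5 6]
Step 4: flows [0=2,2->1] -> levels [6 6 5]
Step 5: flows [0->2,1->2] -> levels [5 5 7]
Step 6: flows [2->0,2->1] -> levels [6 6 5]
  -> period-2 cycle: step 6 state = step 4 state; never stabilizes
  -> state at step 30: (30-4) mod 2 = 0, same as step 4 -> [6 6 5]

Answer: 6 6 5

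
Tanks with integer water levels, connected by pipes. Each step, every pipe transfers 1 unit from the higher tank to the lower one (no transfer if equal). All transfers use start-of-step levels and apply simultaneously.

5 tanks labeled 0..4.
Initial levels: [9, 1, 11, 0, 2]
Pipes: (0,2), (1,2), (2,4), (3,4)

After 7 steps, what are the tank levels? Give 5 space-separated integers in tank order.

Answer: 5 5 4 4 5

Derivation:
Step 1: flows [2->0,2->1,2->4,4->3] -> levels [10 2 8 1 2]
Step 2: flows [0->2,2->1,2->4,4->3] -> levels [9 3 7 2 2]
Step 3: flows [0->2,2->1,2->4,3=4] -> levels [8 4 6 2 3]
Step 4: flows [0->2,2->1,2->4,4->3] -> levels [7 5 5 3 3]
Step 5: flows [0->2,1=2,2->4,3=4] -> levels [6 5 5 3 4]
Step 6: flows [0->2,1=2,2->4,4->3] -> levels [5 5 5 4 4]
Step 7: flows [0=2,1=2,2->4,3=4] -> levels [5 5 4 4 5]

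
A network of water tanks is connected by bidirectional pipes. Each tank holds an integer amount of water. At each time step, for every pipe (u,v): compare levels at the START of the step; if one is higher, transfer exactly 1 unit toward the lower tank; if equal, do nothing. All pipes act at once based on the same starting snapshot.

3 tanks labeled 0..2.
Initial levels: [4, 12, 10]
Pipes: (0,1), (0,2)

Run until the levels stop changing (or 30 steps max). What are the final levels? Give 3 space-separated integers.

Step 1: flows [1->0,2->0] -> levels [6 11 9]
Step 2: flows [1->0,2->0] -> levels [8 10 8]
Step 3: flows [1->0,0=2] -> levels [9 9 8]
Step 4: flows [0=1,0->2] -> levels [8 9 9]
Step 5: flows [1->0,2->0] -> levels [10 8 8]
Step 6: flows [0->1,0->2] -> levels [8 9 9]
  -> period-2 cycle: step 6 state = step 4 state; never stabilizes
  -> state at step 30: (30-4) mod 2 = 0, same as step 4 -> [8 9 9]

Answer: 8 9 9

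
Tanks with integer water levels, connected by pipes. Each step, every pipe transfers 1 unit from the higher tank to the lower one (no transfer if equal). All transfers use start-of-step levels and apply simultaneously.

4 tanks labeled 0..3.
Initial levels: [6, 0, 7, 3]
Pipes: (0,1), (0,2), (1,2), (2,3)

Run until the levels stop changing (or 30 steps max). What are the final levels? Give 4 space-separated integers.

Answer: 4 4 4 4

Derivation:
Step 1: flows [0->1,2->0,2->1,2->3] -> levels [6 2 4 4]
Step 2: flows [0->1,0->2,2->1,2=3] -> levels [4 4 4 4]
Step 3: flows [0=1,0=2,1=2,2=3] -> levels [4 4 4 4]
  -> stable (no change)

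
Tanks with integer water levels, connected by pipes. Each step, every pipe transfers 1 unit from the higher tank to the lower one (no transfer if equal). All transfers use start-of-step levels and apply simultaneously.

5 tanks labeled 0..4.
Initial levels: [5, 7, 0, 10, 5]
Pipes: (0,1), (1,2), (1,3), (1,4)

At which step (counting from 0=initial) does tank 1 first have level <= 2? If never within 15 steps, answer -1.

Answer: -1

Derivation:
Step 1: flows [1->0,1->2,3->1,1->4] -> levels [6 5 1 9 6]
Step 2: flows [0->1,1->2,3->1,4->1] -> levels [5 7 2 8 5]
Step 3: flows [1->0,1->2,3->1,1->4] -> levels [6 5 3 7 6]
Step 4: flows [0->1,1->2,3->1,4->1] -> levels [5 7 4 6 5]
Step 5: flows [1->0,1->2,1->3,1->4] -> levels [6 3 5 7 6]
Step 6: flows [0->1,2->1,3->1,4->1] -> levels [5 7 4 6 5]
  -> period-2 cycle (repeats step 4); tank 1 never drops to <=2
Tank 1 never reaches <=2 within 15 steps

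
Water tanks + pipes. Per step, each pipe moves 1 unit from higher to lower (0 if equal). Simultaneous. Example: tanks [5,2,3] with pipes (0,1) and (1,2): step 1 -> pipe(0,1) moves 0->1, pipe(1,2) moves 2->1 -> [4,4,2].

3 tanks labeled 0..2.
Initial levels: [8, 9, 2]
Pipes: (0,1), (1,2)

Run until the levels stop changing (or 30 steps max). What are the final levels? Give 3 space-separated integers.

Answer: 7 5 7

Derivation:
Step 1: flows [1->0,1->2] -> levels [9 7 3]
Step 2: flows [0->1,1->2] -> levels [8 7 4]
Step 3: flows [0->1,1->2] -> levels [7 7 5]
Step 4: flows [0=1,1->2] -> levels [7 6 6]
Step 5: flows [0->1,1=2] -> levels [6 7 6]
Step 6: flows [1->0,1->2] -> levels [7 5 7]
Step 7: flows [0->1,2->1] -> levels [6 7 6]
  -> period-2 cycle: step 7 state = step 5 state; never stabilizes
  -> state at step 30: (30-5) mod 2 = 1, same as step 6 -> [7 5 7]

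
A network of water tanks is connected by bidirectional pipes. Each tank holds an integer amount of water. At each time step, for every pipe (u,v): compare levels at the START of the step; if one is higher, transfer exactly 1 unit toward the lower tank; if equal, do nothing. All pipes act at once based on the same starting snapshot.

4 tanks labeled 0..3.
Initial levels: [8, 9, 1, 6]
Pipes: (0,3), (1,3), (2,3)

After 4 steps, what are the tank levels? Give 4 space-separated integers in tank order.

Answer: 6 6 5 7

Derivation:
Step 1: flows [0->3,1->3,3->2] -> levels [7 8 2 7]
Step 2: flows [0=3,1->3,3->2] -> levels [7 7 3 7]
Step 3: flows [0=3,1=3,3->2] -> levels [7 7 4 6]
Step 4: flows [0->3,1->3,3->2] -> levels [6 6 5 7]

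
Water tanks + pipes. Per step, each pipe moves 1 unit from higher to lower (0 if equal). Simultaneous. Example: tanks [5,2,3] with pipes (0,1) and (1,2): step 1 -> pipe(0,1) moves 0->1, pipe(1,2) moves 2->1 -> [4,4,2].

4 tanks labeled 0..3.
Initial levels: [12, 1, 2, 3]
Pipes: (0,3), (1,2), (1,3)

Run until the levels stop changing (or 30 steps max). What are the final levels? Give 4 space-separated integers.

Answer: 4 3 5 6

Derivation:
Step 1: flows [0->3,2->1,3->1] -> levels [11 3 1 3]
Step 2: flows [0->3,1->2,1=3] -> levels [10 2 2 4]
Step 3: flows [0->3,1=2,3->1] -> levels [9 3 2 4]
Step 4: flows [0->3,1->2,3->1] -> levels [8 3 3 4]
Step 5: flows [0->3,1=2,3->1] -> levels [7 4 3 4]
Step 6: flows [0->3,1->2,1=3] -> levels [6 3 4 5]
Step 7: flows [0->3,2->1,3->1] -> levels [5 5 3 5]
Step 8: flows [0=3,1->2,1=3] -> levels [5 4 4 5]
Step 9: flows [0=3,1=2,3->1] -> levels [5 5 4 4]
Step 10: flows [0->3,1->2,1->3] -> levels [4 3 5 6]
Step 11: flows [3->0,2->1,3->1] -> levels [5 5 4 4]
  -> period-2 cycle: step 11 state = step 9 state; never stabilizes
  -> state at step 30: (30-9) mod 2 = 1, same as step 10 -> [4 3 5 6]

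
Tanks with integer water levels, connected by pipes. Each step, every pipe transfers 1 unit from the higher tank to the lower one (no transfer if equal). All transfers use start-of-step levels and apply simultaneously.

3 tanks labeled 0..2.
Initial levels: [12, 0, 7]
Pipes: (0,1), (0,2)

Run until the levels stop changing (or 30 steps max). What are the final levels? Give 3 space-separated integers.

Step 1: flows [0->1,0->2] -> levels [10 1 8]
Step 2: flows [0->1,0->2] -> levels [8 2 9]
Step 3: flows [0->1,2->0] -> levels [8 3 8]
Step 4: flows [0->1,0=2] -> levels [7 4 8]
Step 5: flows [0->1,2->0] -> levels [7 5 7]
Step 6: flows [0->1,0=2] -> levels [6 6 7]
Step 7: flows [0=1,2->0] -> levels [7 6 6]
Step 8: flows [0->1,0->2] -> levels [5 7 7]
Step 9: flows [1->0,2->0] -> levels [7 6 6]
  -> period-2 cycle: step 9 state = step 7 state; never stabilizes
  -> state at step 30: (30-7) mod 2 = 1, same as step 8 -> [5 7 7]

Answer: 5 7 7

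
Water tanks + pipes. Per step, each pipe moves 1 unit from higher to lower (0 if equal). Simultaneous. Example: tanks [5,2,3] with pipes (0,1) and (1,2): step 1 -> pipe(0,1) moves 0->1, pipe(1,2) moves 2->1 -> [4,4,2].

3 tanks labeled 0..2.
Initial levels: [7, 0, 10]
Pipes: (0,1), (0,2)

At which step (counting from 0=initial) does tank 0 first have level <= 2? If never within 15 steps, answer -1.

Step 1: flows [0->1,2->0] -> levels [7 1 9]
Step 2: flows [0->1,2->0] -> levels [7 2 8]
Step 3: flows [0->1,2->0] -> levels [7 3 7]
Step 4: flows [0->1,0=2] -> levels [6 4 7]
Step 5: flows [0->1,2->0] -> levels [6 5 6]
Step 6: flows [0->1,0=2] -> levels [5 6 6]
Step 7: flows [1->0,2->0] -> levels [7 5 5]
Step 8: flows [0->1,0->2] -> levels [5 6 6]
  -> period-2 cycle (repeats step 6); tank 0 never drops to <=2
Tank 0 never reaches <=2 within 15 steps

Answer: -1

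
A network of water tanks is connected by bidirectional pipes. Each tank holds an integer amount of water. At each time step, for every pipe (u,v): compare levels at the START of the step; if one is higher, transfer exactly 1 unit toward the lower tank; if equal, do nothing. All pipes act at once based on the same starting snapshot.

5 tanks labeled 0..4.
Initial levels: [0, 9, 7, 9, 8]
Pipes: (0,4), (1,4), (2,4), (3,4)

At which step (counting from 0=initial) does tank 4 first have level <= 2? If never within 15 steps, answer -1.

Step 1: flows [4->0,1->4,4->2,3->4] -> levels [1 8 8 8 8]
Step 2: flows [4->0,1=4,2=4,3=4] -> levels [2 8 8 8 7]
Step 3: flows [4->0,1->4,2->4,3->4] -> levels [3 7 7 7 9]
Step 4: flows [4->0,4->1,4->2,4->3] -> levels [4 8 8 8 5]
Step 5: flows [4->0,1->4,2->4,3->4] -> levels [5 7 7 7 7]
Step 6: flows [4->0,1=4,2=4,3=4] -> levels [6 7 7 7 6]
Step 7: flows [0=4,1->4,2->4,3->4] -> levels [6 6 6 6 9]
Step 8: flows [4->0,4->1,4->2,4->3] -> levels [7 7 7 7 5]
Step 9: flows [0->4,1->4,2->4,3->4] -> levels [6 6 6 6 9]
  -> period-2 cycle (repeats step 7); tank 4 never drops to <=2
Tank 4 never reaches <=2 within 15 steps

Answer: -1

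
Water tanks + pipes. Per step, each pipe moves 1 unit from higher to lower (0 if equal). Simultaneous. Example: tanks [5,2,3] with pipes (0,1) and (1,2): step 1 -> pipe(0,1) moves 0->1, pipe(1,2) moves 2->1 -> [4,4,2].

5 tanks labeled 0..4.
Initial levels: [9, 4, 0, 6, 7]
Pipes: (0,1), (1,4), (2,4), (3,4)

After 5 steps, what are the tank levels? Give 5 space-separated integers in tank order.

Answer: 6 5 4 5 6

Derivation:
Step 1: flows [0->1,4->1,4->2,4->3] -> levels [8 6 1 7 4]
Step 2: flows [0->1,1->4,4->2,3->4] -> levels [7 6 2 6 5]
Step 3: flows [0->1,1->4,4->2,3->4] -> levels [6 6 3 5 6]
Step 4: flows [0=1,1=4,4->2,4->3] -> levels [6 6 4 6 4]
Step 5: flows [0=1,1->4,2=4,3->4] -> levels [6 5 4 5 6]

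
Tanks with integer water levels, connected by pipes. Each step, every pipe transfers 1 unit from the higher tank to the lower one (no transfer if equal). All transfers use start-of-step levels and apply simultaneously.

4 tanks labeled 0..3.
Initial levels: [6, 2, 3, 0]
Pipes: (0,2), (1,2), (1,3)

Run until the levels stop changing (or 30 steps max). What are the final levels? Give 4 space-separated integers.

Answer: 2 2 4 3

Derivation:
Step 1: flows [0->2,2->1,1->3] -> levels [5 2 3 1]
Step 2: flows [0->2,2->1,1->3] -> levels [4 2 3 2]
Step 3: flows [0->2,2->1,1=3] -> levels [3 3 3 2]
Step 4: flows [0=2,1=2,1->3] -> levels [3 2 3 3]
Step 5: flows [0=2,2->1,3->1] -> levels [3 4 2 2]
Step 6: flows [0->2,1->2,1->3] -> levels [2 2 4 3]
Step 7: flows [2->0,2->1,3->1] -> levels [3 4 2 2]
  -> period-2 cycle: step 7 state = step 5 state; never stabilizes
  -> state at step 30: (30-5) mod 2 = 1, same as step 6 -> [2 2 4 3]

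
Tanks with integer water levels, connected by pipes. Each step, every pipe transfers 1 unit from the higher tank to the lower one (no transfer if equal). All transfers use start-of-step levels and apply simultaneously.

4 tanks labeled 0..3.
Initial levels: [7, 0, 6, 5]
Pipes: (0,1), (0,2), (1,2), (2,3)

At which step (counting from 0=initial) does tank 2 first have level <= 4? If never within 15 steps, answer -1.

Answer: 3

Derivation:
Step 1: flows [0->1,0->2,2->1,2->3] -> levels [5 2 5 6]
Step 2: flows [0->1,0=2,2->1,3->2] -> levels [4 4 5 5]
Step 3: flows [0=1,2->0,2->1,2=3] -> levels [5 5 3 5]
Tank 2 first reaches <=4 at step 3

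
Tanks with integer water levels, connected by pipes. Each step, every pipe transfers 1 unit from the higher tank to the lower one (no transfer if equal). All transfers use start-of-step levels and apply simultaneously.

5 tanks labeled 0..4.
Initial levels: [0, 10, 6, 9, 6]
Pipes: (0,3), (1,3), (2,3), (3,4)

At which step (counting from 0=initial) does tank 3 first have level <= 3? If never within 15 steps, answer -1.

Step 1: flows [3->0,1->3,3->2,3->4] -> levels [1 9 7 7 7]
Step 2: flows [3->0,1->3,2=3,3=4] -> levels [2 8 7 7 7]
Step 3: flows [3->0,1->3,2=3,3=4] -> levels [3 7 7 7 7]
Step 4: flows [3->0,1=3,2=3,3=4] -> levels [4 7 7 6 7]
Step 5: flows [3->0,1->3,2->3,4->3] -> levels [5 6 6 8 6]
Step 6: flows [3->0,3->1,3->2,3->4] -> levels [6 7 7 4 7]
Step 7: flows [0->3,1->3,2->3,4->3] -> levels [5 6 6 8 6]
  -> period-2 cycle (repeats step 5); tank 3 never drops to <=3
Tank 3 never reaches <=3 within 15 steps

Answer: -1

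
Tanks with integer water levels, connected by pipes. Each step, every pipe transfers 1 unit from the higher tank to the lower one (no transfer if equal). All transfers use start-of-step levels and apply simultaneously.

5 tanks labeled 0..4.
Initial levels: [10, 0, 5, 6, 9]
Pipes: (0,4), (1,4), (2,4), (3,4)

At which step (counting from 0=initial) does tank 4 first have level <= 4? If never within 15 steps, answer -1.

Answer: 4

Derivation:
Step 1: flows [0->4,4->1,4->2,4->3] -> levels [9 1 6 7 7]
Step 2: flows [0->4,4->1,4->2,3=4] -> levels [8 2 7 7 6]
Step 3: flows [0->4,4->1,2->4,3->4] -> levels [7 3 6 6 8]
Step 4: flows [4->0,4->1,4->2,4->3] -> levels [8 4 7 7 4]
Tank 4 first reaches <=4 at step 4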